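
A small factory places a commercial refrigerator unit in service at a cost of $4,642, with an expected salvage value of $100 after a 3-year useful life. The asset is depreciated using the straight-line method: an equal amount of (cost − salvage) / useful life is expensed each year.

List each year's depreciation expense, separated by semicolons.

Depreciable base = $4,642 − $100 = $4,542.
Annual expense = $4,542 / 3 = $1,514.
End of year 1: book value $3,128.
End of year 2: book value $1,614.
End of year 3: book value $100.

$1,514; $1,514; $1,514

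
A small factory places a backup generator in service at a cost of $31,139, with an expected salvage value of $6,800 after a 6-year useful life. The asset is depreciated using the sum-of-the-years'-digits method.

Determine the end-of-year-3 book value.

$13,754

Depreciable base = $31,139 − $6,800 = $24,339.
Sum of the years' digits = 6+5+4+3+2+1 = 21.
Year 1: $24,339 × 6/21 = $6,954. Book value $24,185.
Year 2: $24,339 × 5/21 = $5,795. Book value $18,390.
Year 3: $24,339 × 4/21 = $4,636. Book value $13,754.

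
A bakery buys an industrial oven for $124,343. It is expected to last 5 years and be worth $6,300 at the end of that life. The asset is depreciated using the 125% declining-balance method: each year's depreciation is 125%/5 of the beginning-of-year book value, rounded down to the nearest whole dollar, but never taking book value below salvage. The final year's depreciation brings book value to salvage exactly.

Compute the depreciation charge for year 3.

$17,486

Depreciable base = $124,343 − $6,300 = $118,043.
Year 1: ⌊$124,343 × 125%/5⌋ = $31,085. Book value $93,258.
Year 2: ⌊$93,258 × 125%/5⌋ = $23,314. Book value $69,944.
Year 3: ⌊$69,944 × 125%/5⌋ = $17,486. Book value $52,458.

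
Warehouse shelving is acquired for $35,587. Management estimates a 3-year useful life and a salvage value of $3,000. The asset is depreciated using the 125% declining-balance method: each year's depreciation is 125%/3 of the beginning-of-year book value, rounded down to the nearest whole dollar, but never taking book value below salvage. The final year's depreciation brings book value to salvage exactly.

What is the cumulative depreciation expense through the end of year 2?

Depreciable base = $35,587 − $3,000 = $32,587.
Year 1: ⌊$35,587 × 125%/3⌋ = $14,827. Book value $20,760.
Year 2: ⌊$20,760 × 125%/3⌋ = $8,650. Book value $12,110.
Accumulated through year 2 = $35,587 − $12,110 = $23,477.

$23,477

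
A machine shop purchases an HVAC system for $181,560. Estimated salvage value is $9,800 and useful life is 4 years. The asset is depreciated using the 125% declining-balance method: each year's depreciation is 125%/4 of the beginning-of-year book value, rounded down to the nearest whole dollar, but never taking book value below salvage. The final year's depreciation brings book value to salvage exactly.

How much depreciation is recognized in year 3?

$26,817

Depreciable base = $181,560 − $9,800 = $171,760.
Year 1: ⌊$181,560 × 125%/4⌋ = $56,737. Book value $124,823.
Year 2: ⌊$124,823 × 125%/4⌋ = $39,007. Book value $85,816.
Year 3: ⌊$85,816 × 125%/4⌋ = $26,817. Book value $58,999.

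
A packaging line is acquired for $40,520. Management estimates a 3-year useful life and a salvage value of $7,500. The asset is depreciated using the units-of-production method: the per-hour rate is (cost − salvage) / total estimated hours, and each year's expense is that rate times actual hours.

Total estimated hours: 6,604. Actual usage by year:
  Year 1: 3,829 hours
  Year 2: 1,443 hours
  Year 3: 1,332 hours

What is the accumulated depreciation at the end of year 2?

$26,360

Depreciable base = $40,520 − $7,500 = $33,020.
Rate = $33,020 / 6,604 hours = $5 per hour.
Year 1: 3,829 × $5 = $19,145. Book value $21,375.
Year 2: 1,443 × $5 = $7,215. Book value $14,160.
Accumulated through year 2 = $40,520 − $14,160 = $26,360.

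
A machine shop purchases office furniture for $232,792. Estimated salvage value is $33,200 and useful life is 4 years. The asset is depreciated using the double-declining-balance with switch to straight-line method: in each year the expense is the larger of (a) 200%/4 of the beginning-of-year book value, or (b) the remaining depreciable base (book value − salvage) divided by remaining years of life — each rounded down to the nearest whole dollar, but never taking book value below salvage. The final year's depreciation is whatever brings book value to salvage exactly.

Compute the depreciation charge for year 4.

$0

Depreciable base = $232,792 − $33,200 = $199,592.
Year 1: DB = ⌊$232,792 × 200%/4⌋ = $116,396; SL = ⌊$199,592/4⌋ = $49,898 → take DB $116,396. Book value $116,396.
Year 2: DB = ⌊$116,396 × 200%/4⌋ = $58,198; SL = ⌊$83,196/3⌋ = $27,732 → take DB $58,198. Book value $58,198.
Year 3: DB = ⌊$58,198 × 200%/4⌋ = $29,099; SL = ⌊$24,998/2⌋ = $12,499 → take DB $29,099, capped at $24,998. Book value $33,200.
Year 4 (final): $33,200 − $33,200 = $0. Book value $33,200.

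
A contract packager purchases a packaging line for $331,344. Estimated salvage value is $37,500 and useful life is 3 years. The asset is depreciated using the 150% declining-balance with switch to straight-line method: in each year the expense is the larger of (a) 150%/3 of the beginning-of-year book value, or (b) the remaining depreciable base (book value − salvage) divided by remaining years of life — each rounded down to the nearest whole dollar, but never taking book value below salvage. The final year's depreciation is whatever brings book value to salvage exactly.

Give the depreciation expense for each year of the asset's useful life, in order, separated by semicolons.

Depreciable base = $331,344 − $37,500 = $293,844.
Year 1: DB = ⌊$331,344 × 150%/3⌋ = $165,672; SL = ⌊$293,844/3⌋ = $97,948 → take DB $165,672. Book value $165,672.
Year 2: DB = ⌊$165,672 × 150%/3⌋ = $82,836; SL = ⌊$128,172/2⌋ = $64,086 → take DB $82,836. Book value $82,836.
Year 3 (final): $82,836 − $37,500 = $45,336. Book value $37,500.

$165,672; $82,836; $45,336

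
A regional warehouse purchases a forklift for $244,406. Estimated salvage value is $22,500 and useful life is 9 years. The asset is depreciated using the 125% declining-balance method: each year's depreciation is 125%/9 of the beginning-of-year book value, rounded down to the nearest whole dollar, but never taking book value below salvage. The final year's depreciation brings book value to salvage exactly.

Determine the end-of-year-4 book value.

Depreciable base = $244,406 − $22,500 = $221,906.
Year 1: ⌊$244,406 × 125%/9⌋ = $33,945. Book value $210,461.
Year 2: ⌊$210,461 × 125%/9⌋ = $29,230. Book value $181,231.
Year 3: ⌊$181,231 × 125%/9⌋ = $25,170. Book value $156,061.
Year 4: ⌊$156,061 × 125%/9⌋ = $21,675. Book value $134,386.

$134,386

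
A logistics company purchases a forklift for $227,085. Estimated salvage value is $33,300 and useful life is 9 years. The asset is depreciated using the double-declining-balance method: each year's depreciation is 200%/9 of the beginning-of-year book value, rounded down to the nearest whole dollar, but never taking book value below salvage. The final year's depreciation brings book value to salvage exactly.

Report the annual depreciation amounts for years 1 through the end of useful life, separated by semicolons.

$50,463; $39,249; $30,527; $23,743; $18,467; $14,363; $11,171; $5,802; $0

Depreciable base = $227,085 − $33,300 = $193,785.
Year 1: ⌊$227,085 × 200%/9⌋ = $50,463. Book value $176,622.
Year 2: ⌊$176,622 × 200%/9⌋ = $39,249. Book value $137,373.
Year 3: ⌊$137,373 × 200%/9⌋ = $30,527. Book value $106,846.
Year 4: ⌊$106,846 × 200%/9⌋ = $23,743. Book value $83,103.
Year 5: ⌊$83,103 × 200%/9⌋ = $18,467. Book value $64,636.
Year 6: ⌊$64,636 × 200%/9⌋ = $14,363. Book value $50,273.
Year 7: ⌊$50,273 × 200%/9⌋ = $11,171. Book value $39,102.
Year 8: ⌊$39,102 × 200%/9⌋ = $8,689, capped at $5,802. Book value $33,300.
Year 9 (final): $33,300 − $33,300 = $0. Book value $33,300.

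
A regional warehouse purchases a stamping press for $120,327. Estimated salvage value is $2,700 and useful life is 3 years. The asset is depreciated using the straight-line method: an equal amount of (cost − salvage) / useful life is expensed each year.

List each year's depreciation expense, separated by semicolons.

$39,209; $39,209; $39,209

Depreciable base = $120,327 − $2,700 = $117,627.
Annual expense = $117,627 / 3 = $39,209.
End of year 1: book value $81,118.
End of year 2: book value $41,909.
End of year 3: book value $2,700.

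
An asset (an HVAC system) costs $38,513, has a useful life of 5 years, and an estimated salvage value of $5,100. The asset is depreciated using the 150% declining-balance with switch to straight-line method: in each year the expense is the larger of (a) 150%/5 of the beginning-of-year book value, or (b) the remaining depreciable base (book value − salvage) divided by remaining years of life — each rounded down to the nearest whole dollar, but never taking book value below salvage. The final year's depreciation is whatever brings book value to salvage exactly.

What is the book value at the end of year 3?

$13,211

Depreciable base = $38,513 − $5,100 = $33,413.
Year 1: DB = ⌊$38,513 × 150%/5⌋ = $11,553; SL = ⌊$33,413/5⌋ = $6,682 → take DB $11,553. Book value $26,960.
Year 2: DB = ⌊$26,960 × 150%/5⌋ = $8,088; SL = ⌊$21,860/4⌋ = $5,465 → take DB $8,088. Book value $18,872.
Year 3: DB = ⌊$18,872 × 150%/5⌋ = $5,661; SL = ⌊$13,772/3⌋ = $4,590 → take DB $5,661. Book value $13,211.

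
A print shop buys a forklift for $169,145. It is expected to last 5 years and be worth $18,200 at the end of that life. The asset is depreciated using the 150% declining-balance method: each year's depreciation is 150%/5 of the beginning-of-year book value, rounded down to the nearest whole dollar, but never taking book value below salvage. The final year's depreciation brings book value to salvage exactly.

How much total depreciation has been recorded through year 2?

Depreciable base = $169,145 − $18,200 = $150,945.
Year 1: ⌊$169,145 × 150%/5⌋ = $50,743. Book value $118,402.
Year 2: ⌊$118,402 × 150%/5⌋ = $35,520. Book value $82,882.
Accumulated through year 2 = $169,145 − $82,882 = $86,263.

$86,263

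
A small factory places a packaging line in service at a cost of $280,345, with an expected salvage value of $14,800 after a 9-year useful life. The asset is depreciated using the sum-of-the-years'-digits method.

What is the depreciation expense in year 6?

Depreciable base = $280,345 − $14,800 = $265,545.
Sum of the years' digits = 9+8+7+6+5+4+3+2+1 = 45.
Year 1: $265,545 × 9/45 = $53,109. Book value $227,236.
Year 2: $265,545 × 8/45 = $47,208. Book value $180,028.
Year 3: $265,545 × 7/45 = $41,307. Book value $138,721.
Year 4: $265,545 × 6/45 = $35,406. Book value $103,315.
Year 5: $265,545 × 5/45 = $29,505. Book value $73,810.
Year 6: $265,545 × 4/45 = $23,604. Book value $50,206.

$23,604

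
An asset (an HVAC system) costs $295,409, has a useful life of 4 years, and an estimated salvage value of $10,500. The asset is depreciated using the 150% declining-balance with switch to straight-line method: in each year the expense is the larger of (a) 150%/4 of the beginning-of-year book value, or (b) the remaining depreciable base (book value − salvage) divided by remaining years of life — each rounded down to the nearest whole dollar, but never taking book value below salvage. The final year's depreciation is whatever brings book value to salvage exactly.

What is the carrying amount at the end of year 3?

Depreciable base = $295,409 − $10,500 = $284,909.
Year 1: DB = ⌊$295,409 × 150%/4⌋ = $110,778; SL = ⌊$284,909/4⌋ = $71,227 → take DB $110,778. Book value $184,631.
Year 2: DB = ⌊$184,631 × 150%/4⌋ = $69,236; SL = ⌊$174,131/3⌋ = $58,043 → take DB $69,236. Book value $115,395.
Year 3: DB = ⌊$115,395 × 150%/4⌋ = $43,273; SL = ⌊$104,895/2⌋ = $52,447 → take SL $52,447. Book value $62,948.

$62,948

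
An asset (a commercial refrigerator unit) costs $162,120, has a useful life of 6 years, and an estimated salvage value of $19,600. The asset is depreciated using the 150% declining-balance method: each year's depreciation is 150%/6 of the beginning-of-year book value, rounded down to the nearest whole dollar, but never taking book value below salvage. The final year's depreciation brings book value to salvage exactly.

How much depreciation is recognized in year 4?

Depreciable base = $162,120 − $19,600 = $142,520.
Year 1: ⌊$162,120 × 150%/6⌋ = $40,530. Book value $121,590.
Year 2: ⌊$121,590 × 150%/6⌋ = $30,397. Book value $91,193.
Year 3: ⌊$91,193 × 150%/6⌋ = $22,798. Book value $68,395.
Year 4: ⌊$68,395 × 150%/6⌋ = $17,098. Book value $51,297.

$17,098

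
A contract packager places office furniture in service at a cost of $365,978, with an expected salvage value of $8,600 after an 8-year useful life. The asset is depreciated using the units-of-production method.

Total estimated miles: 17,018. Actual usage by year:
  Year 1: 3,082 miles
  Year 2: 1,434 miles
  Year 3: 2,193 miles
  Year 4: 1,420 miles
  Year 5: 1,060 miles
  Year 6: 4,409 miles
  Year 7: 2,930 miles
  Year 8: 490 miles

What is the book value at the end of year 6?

$80,420

Depreciable base = $365,978 − $8,600 = $357,378.
Rate = $357,378 / 17,018 miles = $21 per mile.
Year 1: 3,082 × $21 = $64,722. Book value $301,256.
Year 2: 1,434 × $21 = $30,114. Book value $271,142.
Year 3: 2,193 × $21 = $46,053. Book value $225,089.
Year 4: 1,420 × $21 = $29,820. Book value $195,269.
Year 5: 1,060 × $21 = $22,260. Book value $173,009.
Year 6: 4,409 × $21 = $92,589. Book value $80,420.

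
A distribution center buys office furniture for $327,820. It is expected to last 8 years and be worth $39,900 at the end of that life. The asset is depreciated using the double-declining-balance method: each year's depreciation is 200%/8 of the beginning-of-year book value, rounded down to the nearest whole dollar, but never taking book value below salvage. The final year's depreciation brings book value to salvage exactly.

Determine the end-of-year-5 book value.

Depreciable base = $327,820 − $39,900 = $287,920.
Year 1: ⌊$327,820 × 200%/8⌋ = $81,955. Book value $245,865.
Year 2: ⌊$245,865 × 200%/8⌋ = $61,466. Book value $184,399.
Year 3: ⌊$184,399 × 200%/8⌋ = $46,099. Book value $138,300.
Year 4: ⌊$138,300 × 200%/8⌋ = $34,575. Book value $103,725.
Year 5: ⌊$103,725 × 200%/8⌋ = $25,931. Book value $77,794.

$77,794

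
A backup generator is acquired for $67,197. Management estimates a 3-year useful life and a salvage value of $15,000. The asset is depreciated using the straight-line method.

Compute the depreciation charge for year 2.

$17,399

Depreciable base = $67,197 − $15,000 = $52,197.
Annual expense = $52,197 / 3 = $17,399.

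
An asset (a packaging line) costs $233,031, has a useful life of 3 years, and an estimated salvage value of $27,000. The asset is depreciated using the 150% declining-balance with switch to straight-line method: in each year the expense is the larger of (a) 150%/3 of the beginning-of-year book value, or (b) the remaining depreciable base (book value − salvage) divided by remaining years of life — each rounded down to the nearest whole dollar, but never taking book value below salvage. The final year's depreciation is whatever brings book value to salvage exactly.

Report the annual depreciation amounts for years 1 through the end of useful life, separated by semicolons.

$116,515; $58,258; $31,258

Depreciable base = $233,031 − $27,000 = $206,031.
Year 1: DB = ⌊$233,031 × 150%/3⌋ = $116,515; SL = ⌊$206,031/3⌋ = $68,677 → take DB $116,515. Book value $116,516.
Year 2: DB = ⌊$116,516 × 150%/3⌋ = $58,258; SL = ⌊$89,516/2⌋ = $44,758 → take DB $58,258. Book value $58,258.
Year 3 (final): $58,258 − $27,000 = $31,258. Book value $27,000.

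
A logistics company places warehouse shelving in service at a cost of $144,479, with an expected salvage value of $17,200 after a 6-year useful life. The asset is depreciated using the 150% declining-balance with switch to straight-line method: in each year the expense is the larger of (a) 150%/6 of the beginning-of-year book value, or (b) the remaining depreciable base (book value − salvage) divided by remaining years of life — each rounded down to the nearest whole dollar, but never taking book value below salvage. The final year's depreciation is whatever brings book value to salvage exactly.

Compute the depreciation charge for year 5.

Depreciable base = $144,479 − $17,200 = $127,279.
Year 1: DB = ⌊$144,479 × 150%/6⌋ = $36,119; SL = ⌊$127,279/6⌋ = $21,213 → take DB $36,119. Book value $108,360.
Year 2: DB = ⌊$108,360 × 150%/6⌋ = $27,090; SL = ⌊$91,160/5⌋ = $18,232 → take DB $27,090. Book value $81,270.
Year 3: DB = ⌊$81,270 × 150%/6⌋ = $20,317; SL = ⌊$64,070/4⌋ = $16,017 → take DB $20,317. Book value $60,953.
Year 4: DB = ⌊$60,953 × 150%/6⌋ = $15,238; SL = ⌊$43,753/3⌋ = $14,584 → take DB $15,238. Book value $45,715.
Year 5: DB = ⌊$45,715 × 150%/6⌋ = $11,428; SL = ⌊$28,515/2⌋ = $14,257 → take SL $14,257. Book value $31,458.

$14,257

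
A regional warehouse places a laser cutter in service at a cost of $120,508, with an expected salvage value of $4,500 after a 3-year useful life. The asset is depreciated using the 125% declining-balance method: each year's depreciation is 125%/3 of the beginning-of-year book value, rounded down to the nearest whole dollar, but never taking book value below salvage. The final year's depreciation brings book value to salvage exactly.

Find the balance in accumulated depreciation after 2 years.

$79,501

Depreciable base = $120,508 − $4,500 = $116,008.
Year 1: ⌊$120,508 × 125%/3⌋ = $50,211. Book value $70,297.
Year 2: ⌊$70,297 × 125%/3⌋ = $29,290. Book value $41,007.
Accumulated through year 2 = $120,508 − $41,007 = $79,501.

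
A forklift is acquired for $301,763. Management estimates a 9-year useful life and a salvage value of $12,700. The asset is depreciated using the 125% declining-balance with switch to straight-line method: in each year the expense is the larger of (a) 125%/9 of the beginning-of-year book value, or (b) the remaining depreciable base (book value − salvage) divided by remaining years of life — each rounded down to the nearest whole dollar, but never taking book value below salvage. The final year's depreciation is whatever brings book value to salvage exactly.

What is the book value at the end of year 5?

$132,690

Depreciable base = $301,763 − $12,700 = $289,063.
Year 1: DB = ⌊$301,763 × 125%/9⌋ = $41,911; SL = ⌊$289,063/9⌋ = $32,118 → take DB $41,911. Book value $259,852.
Year 2: DB = ⌊$259,852 × 125%/9⌋ = $36,090; SL = ⌊$247,152/8⌋ = $30,894 → take DB $36,090. Book value $223,762.
Year 3: DB = ⌊$223,762 × 125%/9⌋ = $31,078; SL = ⌊$211,062/7⌋ = $30,151 → take DB $31,078. Book value $192,684.
Year 4: DB = ⌊$192,684 × 125%/9⌋ = $26,761; SL = ⌊$179,984/6⌋ = $29,997 → take SL $29,997. Book value $162,687.
Year 5: DB = ⌊$162,687 × 125%/9⌋ = $22,595; SL = ⌊$149,987/5⌋ = $29,997 → take SL $29,997. Book value $132,690.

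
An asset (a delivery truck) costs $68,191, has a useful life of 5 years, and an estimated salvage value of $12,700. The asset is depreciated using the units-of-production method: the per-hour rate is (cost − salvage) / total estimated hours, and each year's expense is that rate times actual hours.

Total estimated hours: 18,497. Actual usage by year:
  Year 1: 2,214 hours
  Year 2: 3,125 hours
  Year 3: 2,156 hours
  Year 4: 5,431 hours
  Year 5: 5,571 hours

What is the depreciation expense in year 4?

$16,293

Depreciable base = $68,191 − $12,700 = $55,491.
Rate = $55,491 / 18,497 hours = $3 per hour.
Year 1: 2,214 × $3 = $6,642. Book value $61,549.
Year 2: 3,125 × $3 = $9,375. Book value $52,174.
Year 3: 2,156 × $3 = $6,468. Book value $45,706.
Year 4: 5,431 × $3 = $16,293. Book value $29,413.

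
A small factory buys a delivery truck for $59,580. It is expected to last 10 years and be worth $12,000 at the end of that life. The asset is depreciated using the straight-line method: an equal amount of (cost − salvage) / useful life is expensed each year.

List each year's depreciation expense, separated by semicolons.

$4,758; $4,758; $4,758; $4,758; $4,758; $4,758; $4,758; $4,758; $4,758; $4,758

Depreciable base = $59,580 − $12,000 = $47,580.
Annual expense = $47,580 / 10 = $4,758.
End of year 1: book value $54,822.
End of year 2: book value $50,064.
End of year 3: book value $45,306.
End of year 4: book value $40,548.
End of year 5: book value $35,790.
End of year 6: book value $31,032.
End of year 7: book value $26,274.
End of year 8: book value $21,516.
End of year 9: book value $16,758.
End of year 10: book value $12,000.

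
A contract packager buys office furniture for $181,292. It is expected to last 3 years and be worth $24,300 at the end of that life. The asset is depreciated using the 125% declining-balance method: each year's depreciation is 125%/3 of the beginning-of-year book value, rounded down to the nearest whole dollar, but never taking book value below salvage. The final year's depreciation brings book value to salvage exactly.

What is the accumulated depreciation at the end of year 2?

Depreciable base = $181,292 − $24,300 = $156,992.
Year 1: ⌊$181,292 × 125%/3⌋ = $75,538. Book value $105,754.
Year 2: ⌊$105,754 × 125%/3⌋ = $44,064. Book value $61,690.
Accumulated through year 2 = $181,292 − $61,690 = $119,602.

$119,602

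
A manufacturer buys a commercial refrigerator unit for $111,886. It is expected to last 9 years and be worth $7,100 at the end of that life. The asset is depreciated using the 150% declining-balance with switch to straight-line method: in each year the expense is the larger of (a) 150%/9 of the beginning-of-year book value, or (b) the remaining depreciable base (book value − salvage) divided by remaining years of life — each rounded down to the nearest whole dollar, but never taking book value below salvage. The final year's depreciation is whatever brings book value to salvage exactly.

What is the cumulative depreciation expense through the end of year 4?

$57,927

Depreciable base = $111,886 − $7,100 = $104,786.
Year 1: DB = ⌊$111,886 × 150%/9⌋ = $18,647; SL = ⌊$104,786/9⌋ = $11,642 → take DB $18,647. Book value $93,239.
Year 2: DB = ⌊$93,239 × 150%/9⌋ = $15,539; SL = ⌊$86,139/8⌋ = $10,767 → take DB $15,539. Book value $77,700.
Year 3: DB = ⌊$77,700 × 150%/9⌋ = $12,950; SL = ⌊$70,600/7⌋ = $10,085 → take DB $12,950. Book value $64,750.
Year 4: DB = ⌊$64,750 × 150%/9⌋ = $10,791; SL = ⌊$57,650/6⌋ = $9,608 → take DB $10,791. Book value $53,959.
Accumulated through year 4 = $111,886 − $53,959 = $57,927.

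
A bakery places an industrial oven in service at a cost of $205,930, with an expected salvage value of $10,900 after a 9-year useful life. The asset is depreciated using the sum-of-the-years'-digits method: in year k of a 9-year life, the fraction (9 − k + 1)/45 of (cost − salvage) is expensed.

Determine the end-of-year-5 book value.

Depreciable base = $205,930 − $10,900 = $195,030.
Sum of the years' digits = 9+8+7+6+5+4+3+2+1 = 45.
Year 1: $195,030 × 9/45 = $39,006. Book value $166,924.
Year 2: $195,030 × 8/45 = $34,672. Book value $132,252.
Year 3: $195,030 × 7/45 = $30,338. Book value $101,914.
Year 4: $195,030 × 6/45 = $26,004. Book value $75,910.
Year 5: $195,030 × 5/45 = $21,670. Book value $54,240.

$54,240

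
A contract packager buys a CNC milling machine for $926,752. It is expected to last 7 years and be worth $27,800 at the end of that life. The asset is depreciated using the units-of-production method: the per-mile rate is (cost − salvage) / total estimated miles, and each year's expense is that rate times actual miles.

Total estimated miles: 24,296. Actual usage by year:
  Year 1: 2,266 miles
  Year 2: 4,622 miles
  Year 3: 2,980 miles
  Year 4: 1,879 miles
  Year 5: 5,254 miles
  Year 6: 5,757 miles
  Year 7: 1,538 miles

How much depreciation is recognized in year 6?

Depreciable base = $926,752 − $27,800 = $898,952.
Rate = $898,952 / 24,296 miles = $37 per mile.
Year 1: 2,266 × $37 = $83,842. Book value $842,910.
Year 2: 4,622 × $37 = $171,014. Book value $671,896.
Year 3: 2,980 × $37 = $110,260. Book value $561,636.
Year 4: 1,879 × $37 = $69,523. Book value $492,113.
Year 5: 5,254 × $37 = $194,398. Book value $297,715.
Year 6: 5,757 × $37 = $213,009. Book value $84,706.

$213,009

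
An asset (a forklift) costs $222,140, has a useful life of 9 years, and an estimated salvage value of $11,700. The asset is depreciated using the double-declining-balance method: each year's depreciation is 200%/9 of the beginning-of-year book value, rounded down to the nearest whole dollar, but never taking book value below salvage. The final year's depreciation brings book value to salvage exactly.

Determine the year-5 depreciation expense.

Depreciable base = $222,140 − $11,700 = $210,440.
Year 1: ⌊$222,140 × 200%/9⌋ = $49,364. Book value $172,776.
Year 2: ⌊$172,776 × 200%/9⌋ = $38,394. Book value $134,382.
Year 3: ⌊$134,382 × 200%/9⌋ = $29,862. Book value $104,520.
Year 4: ⌊$104,520 × 200%/9⌋ = $23,226. Book value $81,294.
Year 5: ⌊$81,294 × 200%/9⌋ = $18,065. Book value $63,229.

$18,065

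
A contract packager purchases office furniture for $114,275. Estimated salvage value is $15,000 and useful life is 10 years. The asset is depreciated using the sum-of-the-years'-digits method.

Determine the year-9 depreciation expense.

$3,610

Depreciable base = $114,275 − $15,000 = $99,275.
Sum of the years' digits = 10+9+8+7+6+5+4+3+2+1 = 55.
Year 1: $99,275 × 10/55 = $18,050. Book value $96,225.
Year 2: $99,275 × 9/55 = $16,245. Book value $79,980.
Year 3: $99,275 × 8/55 = $14,440. Book value $65,540.
Year 4: $99,275 × 7/55 = $12,635. Book value $52,905.
Year 5: $99,275 × 6/55 = $10,830. Book value $42,075.
Year 6: $99,275 × 5/55 = $9,025. Book value $33,050.
Year 7: $99,275 × 4/55 = $7,220. Book value $25,830.
Year 8: $99,275 × 3/55 = $5,415. Book value $20,415.
Year 9: $99,275 × 2/55 = $3,610. Book value $16,805.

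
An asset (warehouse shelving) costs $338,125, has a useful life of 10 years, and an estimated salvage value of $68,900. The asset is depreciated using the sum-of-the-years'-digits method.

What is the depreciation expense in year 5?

$29,370

Depreciable base = $338,125 − $68,900 = $269,225.
Sum of the years' digits = 10+9+8+7+6+5+4+3+2+1 = 55.
Year 1: $269,225 × 10/55 = $48,950. Book value $289,175.
Year 2: $269,225 × 9/55 = $44,055. Book value $245,120.
Year 3: $269,225 × 8/55 = $39,160. Book value $205,960.
Year 4: $269,225 × 7/55 = $34,265. Book value $171,695.
Year 5: $269,225 × 6/55 = $29,370. Book value $142,325.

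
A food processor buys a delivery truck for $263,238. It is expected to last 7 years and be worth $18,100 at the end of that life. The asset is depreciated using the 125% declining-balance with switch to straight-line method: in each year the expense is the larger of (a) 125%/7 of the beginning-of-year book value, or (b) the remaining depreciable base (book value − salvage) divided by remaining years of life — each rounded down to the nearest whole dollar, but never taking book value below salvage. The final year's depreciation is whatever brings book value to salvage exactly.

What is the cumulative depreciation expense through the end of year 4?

Depreciable base = $263,238 − $18,100 = $245,138.
Year 1: DB = ⌊$263,238 × 125%/7⌋ = $47,006; SL = ⌊$245,138/7⌋ = $35,019 → take DB $47,006. Book value $216,232.
Year 2: DB = ⌊$216,232 × 125%/7⌋ = $38,612; SL = ⌊$198,132/6⌋ = $33,022 → take DB $38,612. Book value $177,620.
Year 3: DB = ⌊$177,620 × 125%/7⌋ = $31,717; SL = ⌊$159,520/5⌋ = $31,904 → take SL $31,904. Book value $145,716.
Year 4: DB = ⌊$145,716 × 125%/7⌋ = $26,020; SL = ⌊$127,616/4⌋ = $31,904 → take SL $31,904. Book value $113,812.
Accumulated through year 4 = $263,238 − $113,812 = $149,426.

$149,426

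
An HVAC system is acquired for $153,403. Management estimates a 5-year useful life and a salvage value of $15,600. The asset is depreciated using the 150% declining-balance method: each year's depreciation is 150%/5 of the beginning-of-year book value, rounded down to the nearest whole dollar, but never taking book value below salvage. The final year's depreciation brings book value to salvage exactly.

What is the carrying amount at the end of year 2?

$75,169

Depreciable base = $153,403 − $15,600 = $137,803.
Year 1: ⌊$153,403 × 150%/5⌋ = $46,020. Book value $107,383.
Year 2: ⌊$107,383 × 150%/5⌋ = $32,214. Book value $75,169.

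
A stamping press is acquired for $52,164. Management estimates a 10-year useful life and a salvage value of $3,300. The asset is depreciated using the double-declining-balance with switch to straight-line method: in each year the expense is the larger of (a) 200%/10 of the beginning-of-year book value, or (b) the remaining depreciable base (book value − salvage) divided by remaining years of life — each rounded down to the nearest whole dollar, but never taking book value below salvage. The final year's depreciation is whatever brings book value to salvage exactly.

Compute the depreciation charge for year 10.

Depreciable base = $52,164 − $3,300 = $48,864.
Year 1: DB = ⌊$52,164 × 200%/10⌋ = $10,432; SL = ⌊$48,864/10⌋ = $4,886 → take DB $10,432. Book value $41,732.
Year 2: DB = ⌊$41,732 × 200%/10⌋ = $8,346; SL = ⌊$38,432/9⌋ = $4,270 → take DB $8,346. Book value $33,386.
Year 3: DB = ⌊$33,386 × 200%/10⌋ = $6,677; SL = ⌊$30,086/8⌋ = $3,760 → take DB $6,677. Book value $26,709.
Year 4: DB = ⌊$26,709 × 200%/10⌋ = $5,341; SL = ⌊$23,409/7⌋ = $3,344 → take DB $5,341. Book value $21,368.
Year 5: DB = ⌊$21,368 × 200%/10⌋ = $4,273; SL = ⌊$18,068/6⌋ = $3,011 → take DB $4,273. Book value $17,095.
Year 6: DB = ⌊$17,095 × 200%/10⌋ = $3,419; SL = ⌊$13,795/5⌋ = $2,759 → take DB $3,419. Book value $13,676.
Year 7: DB = ⌊$13,676 × 200%/10⌋ = $2,735; SL = ⌊$10,376/4⌋ = $2,594 → take DB $2,735. Book value $10,941.
Year 8: DB = ⌊$10,941 × 200%/10⌋ = $2,188; SL = ⌊$7,641/3⌋ = $2,547 → take SL $2,547. Book value $8,394.
Year 9: DB = ⌊$8,394 × 200%/10⌋ = $1,678; SL = ⌊$5,094/2⌋ = $2,547 → take SL $2,547. Book value $5,847.
Year 10 (final): $5,847 − $3,300 = $2,547. Book value $3,300.

$2,547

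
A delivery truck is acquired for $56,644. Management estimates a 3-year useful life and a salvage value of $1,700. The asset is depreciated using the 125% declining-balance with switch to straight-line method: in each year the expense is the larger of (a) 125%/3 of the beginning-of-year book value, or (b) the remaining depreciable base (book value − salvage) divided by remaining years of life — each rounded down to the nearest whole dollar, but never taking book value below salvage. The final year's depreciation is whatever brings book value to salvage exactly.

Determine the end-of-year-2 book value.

$17,372

Depreciable base = $56,644 − $1,700 = $54,944.
Year 1: DB = ⌊$56,644 × 125%/3⌋ = $23,601; SL = ⌊$54,944/3⌋ = $18,314 → take DB $23,601. Book value $33,043.
Year 2: DB = ⌊$33,043 × 125%/3⌋ = $13,767; SL = ⌊$31,343/2⌋ = $15,671 → take SL $15,671. Book value $17,372.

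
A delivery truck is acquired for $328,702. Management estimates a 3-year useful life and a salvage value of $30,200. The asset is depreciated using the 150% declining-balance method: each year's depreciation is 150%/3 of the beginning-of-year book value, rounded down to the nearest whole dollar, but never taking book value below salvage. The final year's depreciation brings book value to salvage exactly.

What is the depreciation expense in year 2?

Depreciable base = $328,702 − $30,200 = $298,502.
Year 1: ⌊$328,702 × 150%/3⌋ = $164,351. Book value $164,351.
Year 2: ⌊$164,351 × 150%/3⌋ = $82,175. Book value $82,176.

$82,175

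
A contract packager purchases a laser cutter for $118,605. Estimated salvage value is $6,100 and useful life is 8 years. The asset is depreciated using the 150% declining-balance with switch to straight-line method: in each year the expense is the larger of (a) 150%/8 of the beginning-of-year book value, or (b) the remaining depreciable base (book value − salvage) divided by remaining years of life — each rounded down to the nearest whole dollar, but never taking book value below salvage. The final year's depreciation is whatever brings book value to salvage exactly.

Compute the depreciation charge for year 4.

$11,928

Depreciable base = $118,605 − $6,100 = $112,505.
Year 1: DB = ⌊$118,605 × 150%/8⌋ = $22,238; SL = ⌊$112,505/8⌋ = $14,063 → take DB $22,238. Book value $96,367.
Year 2: DB = ⌊$96,367 × 150%/8⌋ = $18,068; SL = ⌊$90,267/7⌋ = $12,895 → take DB $18,068. Book value $78,299.
Year 3: DB = ⌊$78,299 × 150%/8⌋ = $14,681; SL = ⌊$72,199/6⌋ = $12,033 → take DB $14,681. Book value $63,618.
Year 4: DB = ⌊$63,618 × 150%/8⌋ = $11,928; SL = ⌊$57,518/5⌋ = $11,503 → take DB $11,928. Book value $51,690.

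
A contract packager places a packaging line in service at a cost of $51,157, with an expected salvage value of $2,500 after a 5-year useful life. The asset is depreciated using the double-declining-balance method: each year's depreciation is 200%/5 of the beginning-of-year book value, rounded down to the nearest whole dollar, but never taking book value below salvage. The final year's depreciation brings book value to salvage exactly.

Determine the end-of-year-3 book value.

$11,051

Depreciable base = $51,157 − $2,500 = $48,657.
Year 1: ⌊$51,157 × 200%/5⌋ = $20,462. Book value $30,695.
Year 2: ⌊$30,695 × 200%/5⌋ = $12,278. Book value $18,417.
Year 3: ⌊$18,417 × 200%/5⌋ = $7,366. Book value $11,051.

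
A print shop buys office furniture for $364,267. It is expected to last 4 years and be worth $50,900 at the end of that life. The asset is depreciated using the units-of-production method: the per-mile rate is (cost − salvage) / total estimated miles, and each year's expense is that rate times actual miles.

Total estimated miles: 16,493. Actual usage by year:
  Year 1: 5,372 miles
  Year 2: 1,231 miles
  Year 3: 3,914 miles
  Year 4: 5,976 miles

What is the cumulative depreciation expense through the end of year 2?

Depreciable base = $364,267 − $50,900 = $313,367.
Rate = $313,367 / 16,493 miles = $19 per mile.
Year 1: 5,372 × $19 = $102,068. Book value $262,199.
Year 2: 1,231 × $19 = $23,389. Book value $238,810.
Accumulated through year 2 = $364,267 − $238,810 = $125,457.

$125,457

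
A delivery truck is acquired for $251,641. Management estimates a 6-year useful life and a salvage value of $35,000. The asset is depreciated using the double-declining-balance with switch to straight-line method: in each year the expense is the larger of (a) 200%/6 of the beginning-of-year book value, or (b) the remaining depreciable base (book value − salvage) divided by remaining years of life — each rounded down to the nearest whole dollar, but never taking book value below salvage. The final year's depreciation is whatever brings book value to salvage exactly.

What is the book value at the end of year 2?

$111,841

Depreciable base = $251,641 − $35,000 = $216,641.
Year 1: DB = ⌊$251,641 × 200%/6⌋ = $83,880; SL = ⌊$216,641/6⌋ = $36,106 → take DB $83,880. Book value $167,761.
Year 2: DB = ⌊$167,761 × 200%/6⌋ = $55,920; SL = ⌊$132,761/5⌋ = $26,552 → take DB $55,920. Book value $111,841.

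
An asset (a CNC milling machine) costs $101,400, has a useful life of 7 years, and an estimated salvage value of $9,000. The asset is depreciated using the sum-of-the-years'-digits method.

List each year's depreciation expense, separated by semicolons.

$23,100; $19,800; $16,500; $13,200; $9,900; $6,600; $3,300

Depreciable base = $101,400 − $9,000 = $92,400.
Sum of the years' digits = 7+6+5+4+3+2+1 = 28.
Year 1: $92,400 × 7/28 = $23,100. Book value $78,300.
Year 2: $92,400 × 6/28 = $19,800. Book value $58,500.
Year 3: $92,400 × 5/28 = $16,500. Book value $42,000.
Year 4: $92,400 × 4/28 = $13,200. Book value $28,800.
Year 5: $92,400 × 3/28 = $9,900. Book value $18,900.
Year 6: $92,400 × 2/28 = $6,600. Book value $12,300.
Year 7: $92,400 × 1/28 = $3,300. Book value $9,000.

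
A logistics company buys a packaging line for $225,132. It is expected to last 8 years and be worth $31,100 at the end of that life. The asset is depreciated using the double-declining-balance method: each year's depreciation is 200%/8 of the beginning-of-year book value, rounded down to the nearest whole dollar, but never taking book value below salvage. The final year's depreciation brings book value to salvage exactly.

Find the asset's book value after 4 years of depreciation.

$71,234

Depreciable base = $225,132 − $31,100 = $194,032.
Year 1: ⌊$225,132 × 200%/8⌋ = $56,283. Book value $168,849.
Year 2: ⌊$168,849 × 200%/8⌋ = $42,212. Book value $126,637.
Year 3: ⌊$126,637 × 200%/8⌋ = $31,659. Book value $94,978.
Year 4: ⌊$94,978 × 200%/8⌋ = $23,744. Book value $71,234.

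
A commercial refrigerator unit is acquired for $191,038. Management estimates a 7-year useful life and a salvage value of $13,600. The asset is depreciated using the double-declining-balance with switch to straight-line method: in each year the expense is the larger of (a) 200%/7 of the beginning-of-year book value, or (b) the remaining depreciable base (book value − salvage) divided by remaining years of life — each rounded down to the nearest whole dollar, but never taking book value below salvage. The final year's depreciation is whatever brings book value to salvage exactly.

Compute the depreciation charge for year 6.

$10,961

Depreciable base = $191,038 − $13,600 = $177,438.
Year 1: DB = ⌊$191,038 × 200%/7⌋ = $54,582; SL = ⌊$177,438/7⌋ = $25,348 → take DB $54,582. Book value $136,456.
Year 2: DB = ⌊$136,456 × 200%/7⌋ = $38,987; SL = ⌊$122,856/6⌋ = $20,476 → take DB $38,987. Book value $97,469.
Year 3: DB = ⌊$97,469 × 200%/7⌋ = $27,848; SL = ⌊$83,869/5⌋ = $16,773 → take DB $27,848. Book value $69,621.
Year 4: DB = ⌊$69,621 × 200%/7⌋ = $19,891; SL = ⌊$56,021/4⌋ = $14,005 → take DB $19,891. Book value $49,730.
Year 5: DB = ⌊$49,730 × 200%/7⌋ = $14,208; SL = ⌊$36,130/3⌋ = $12,043 → take DB $14,208. Book value $35,522.
Year 6: DB = ⌊$35,522 × 200%/7⌋ = $10,149; SL = ⌊$21,922/2⌋ = $10,961 → take SL $10,961. Book value $24,561.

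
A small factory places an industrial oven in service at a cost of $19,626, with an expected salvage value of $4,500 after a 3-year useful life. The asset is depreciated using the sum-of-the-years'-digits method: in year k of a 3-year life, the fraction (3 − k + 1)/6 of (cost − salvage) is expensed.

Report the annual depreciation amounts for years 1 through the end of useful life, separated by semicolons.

$7,563; $5,042; $2,521

Depreciable base = $19,626 − $4,500 = $15,126.
Sum of the years' digits = 3+2+1 = 6.
Year 1: $15,126 × 3/6 = $7,563. Book value $12,063.
Year 2: $15,126 × 2/6 = $5,042. Book value $7,021.
Year 3: $15,126 × 1/6 = $2,521. Book value $4,500.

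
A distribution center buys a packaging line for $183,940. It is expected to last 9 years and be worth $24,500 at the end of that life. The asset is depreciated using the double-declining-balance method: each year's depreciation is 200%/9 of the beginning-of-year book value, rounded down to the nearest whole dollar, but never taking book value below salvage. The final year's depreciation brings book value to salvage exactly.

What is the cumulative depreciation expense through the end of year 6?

Depreciable base = $183,940 − $24,500 = $159,440.
Year 1: ⌊$183,940 × 200%/9⌋ = $40,875. Book value $143,065.
Year 2: ⌊$143,065 × 200%/9⌋ = $31,792. Book value $111,273.
Year 3: ⌊$111,273 × 200%/9⌋ = $24,727. Book value $86,546.
Year 4: ⌊$86,546 × 200%/9⌋ = $19,232. Book value $67,314.
Year 5: ⌊$67,314 × 200%/9⌋ = $14,958. Book value $52,356.
Year 6: ⌊$52,356 × 200%/9⌋ = $11,634. Book value $40,722.
Accumulated through year 6 = $183,940 − $40,722 = $143,218.

$143,218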